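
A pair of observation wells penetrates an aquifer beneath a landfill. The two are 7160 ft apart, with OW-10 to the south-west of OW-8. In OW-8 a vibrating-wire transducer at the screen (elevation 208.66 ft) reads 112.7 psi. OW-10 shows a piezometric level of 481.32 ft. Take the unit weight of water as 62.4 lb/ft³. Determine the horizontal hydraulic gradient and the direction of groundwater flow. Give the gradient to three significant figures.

Pressure head at OW-8: ψ = 144·P/γ = 144 × 112.7 / 62.4 = 260.08 ft.
Total head at OW-8: h = z + ψ = 208.66 + 260.08 = 468.74 ft.
Total head at OW-10: h = 481.32 ft (water level in the piezometer is the total head).
Head difference: h(OW-8) − h(OW-10) = 468.74 − 481.32 = -12.58 ft.
Hydraulic gradient: i = |Δh| / L = 12.58 / 7160 = 0.00176.
Flow is from higher to lower head: from OW-10 toward OW-8, i.e. toward the north-east.

i ≈ 0.00176; groundwater flows toward the north-east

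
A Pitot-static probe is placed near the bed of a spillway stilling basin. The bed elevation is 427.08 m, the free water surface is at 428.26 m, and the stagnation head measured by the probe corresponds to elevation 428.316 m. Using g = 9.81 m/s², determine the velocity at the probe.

Near the bed, under hydrostatic conditions, the piezometric head (z + ψ) equals the free-surface elevation, 428.26 m.
Velocity head = total − piezometric = 428.316 − 428.26 = 0.056 m.
v = √(2g·h_v) = √(2 × 9.81 × 0.056) = 1.05 m/s.

v ≈ 1.05 m/s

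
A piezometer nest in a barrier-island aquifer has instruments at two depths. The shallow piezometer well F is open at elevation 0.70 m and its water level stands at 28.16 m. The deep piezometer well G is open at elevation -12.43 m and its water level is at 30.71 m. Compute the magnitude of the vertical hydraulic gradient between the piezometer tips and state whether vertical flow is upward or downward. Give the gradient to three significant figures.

Total head at well F: h = 28.16 m (water level in the standpipe).
Total head at well G: h = 30.71 m.
Δh = h(well F) − h(well G) = 28.16 − 30.71 = -2.55 m.
Vertical separation Δz = 0.70 − (-12.43) = 13.13 m.
|i_v| = |Δh| / Δz = 2.55 / 13.13 = 0.194.
Head is higher in the deep piezometer, so vertical flow is upward (discharge condition).

|i_v| ≈ 0.194; vertical flow is upward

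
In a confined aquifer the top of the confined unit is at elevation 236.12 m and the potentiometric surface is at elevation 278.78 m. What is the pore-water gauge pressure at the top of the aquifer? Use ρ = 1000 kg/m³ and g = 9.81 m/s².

Pressure head at the aquifer top: ψ = h − z = 278.78 − 236.12 = 42.66 m.
P = ρgψ = 1000 × 9.81 × 42.66 = 418495 Pa ≈ 418 kPa.

P ≈ 418 kPa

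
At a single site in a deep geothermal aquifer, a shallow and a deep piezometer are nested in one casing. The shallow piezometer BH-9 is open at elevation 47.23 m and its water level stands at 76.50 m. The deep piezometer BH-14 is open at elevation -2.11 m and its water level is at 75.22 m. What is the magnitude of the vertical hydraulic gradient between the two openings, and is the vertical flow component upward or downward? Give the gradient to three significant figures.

Total head at BH-9: h = 76.50 m (water level in the standpipe).
Total head at BH-14: h = 75.22 m.
Δh = h(BH-9) − h(BH-14) = 76.50 − 75.22 = 1.28 m.
Vertical separation Δz = 47.23 − (-2.11) = 49.34 m.
|i_v| = |Δh| / Δz = 1.28 / 49.34 = 0.0259.
Head is higher in the shallow piezometer, so vertical flow is downward (recharge condition).

|i_v| ≈ 0.0259; vertical flow is downward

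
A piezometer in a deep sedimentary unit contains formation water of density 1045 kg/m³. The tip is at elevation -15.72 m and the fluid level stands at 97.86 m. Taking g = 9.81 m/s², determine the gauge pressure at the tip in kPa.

P ≈ 1160 kPa

Pressure head ψ = h − z = 97.86 − (-15.72) = 113.58 m.
P = ρgψ = 1045 × 9.81 × 113.58 = 1164360 Pa ≈ 1160 kPa.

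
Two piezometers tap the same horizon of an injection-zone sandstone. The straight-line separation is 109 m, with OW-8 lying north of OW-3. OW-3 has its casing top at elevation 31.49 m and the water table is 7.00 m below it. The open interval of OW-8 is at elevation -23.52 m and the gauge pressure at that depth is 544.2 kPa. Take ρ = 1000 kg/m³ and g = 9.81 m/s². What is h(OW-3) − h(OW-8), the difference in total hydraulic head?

Total head at OW-3: h = 31.49 − 7.00 = 24.49 m.
Pressure head at OW-8: ψ = P/(ρg) = 544.2×1000 / (1000 × 9.81) = 55.47 m.
Total head at OW-8: h = z + ψ = -23.52 + 55.47 = 31.95 m.
Head difference: h(OW-3) − h(OW-8) = 24.49 − 31.95 = -7.46 m.

Δh ≈ -7.46 m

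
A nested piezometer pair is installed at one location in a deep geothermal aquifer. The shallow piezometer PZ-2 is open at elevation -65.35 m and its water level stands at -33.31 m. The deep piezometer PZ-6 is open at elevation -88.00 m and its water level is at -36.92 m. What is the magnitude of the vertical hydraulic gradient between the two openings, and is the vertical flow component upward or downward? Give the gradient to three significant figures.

Total head at PZ-2: h = -33.31 m (water level in the standpipe).
Total head at PZ-6: h = -36.92 m.
Δh = h(PZ-2) − h(PZ-6) = -33.31 − (-36.92) = 3.61 m.
Vertical separation Δz = -65.35 − (-88.00) = 22.65 m.
|i_v| = |Δh| / Δz = 3.61 / 22.65 = 0.159.
Head is higher in the shallow piezometer, so vertical flow is downward (recharge condition).

|i_v| ≈ 0.159; vertical flow is downward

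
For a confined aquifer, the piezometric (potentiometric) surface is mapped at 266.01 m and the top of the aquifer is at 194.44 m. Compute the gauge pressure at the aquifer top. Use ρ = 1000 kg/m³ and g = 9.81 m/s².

Pressure head at the aquifer top: ψ = h − z = 266.01 − 194.44 = 71.57 m.
P = ρgψ = 1000 × 9.81 × 71.57 = 702102 Pa ≈ 702 kPa.

P ≈ 702 kPa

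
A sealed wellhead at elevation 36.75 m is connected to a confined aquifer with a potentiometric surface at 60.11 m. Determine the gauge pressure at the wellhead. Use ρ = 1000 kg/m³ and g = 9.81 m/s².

P ≈ 229 kPa

Head above the cap: Δh = 60.11 − 36.75 = 23.36 m.
P = ρgΔh = 1000 × 9.81 × 23.36 = 229162 Pa ≈ 229 kPa.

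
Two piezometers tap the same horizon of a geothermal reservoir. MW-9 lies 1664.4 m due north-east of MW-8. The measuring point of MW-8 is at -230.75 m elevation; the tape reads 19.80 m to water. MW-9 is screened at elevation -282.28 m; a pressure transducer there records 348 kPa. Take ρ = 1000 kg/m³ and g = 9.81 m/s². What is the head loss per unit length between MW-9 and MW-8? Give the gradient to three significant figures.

i ≈ 0.00225 m/m

Total head at MW-8: h = -230.75 − 19.80 = -250.55 m.
Pressure head at MW-9: ψ = P/(ρg) = 348×1000 / (1000 × 9.81) = 35.47 m.
Total head at MW-9: h = z + ψ = -282.28 + 35.47 = -246.81 m.
Head difference: h(MW-8) − h(MW-9) = -250.55 − (-246.81) = -3.74 m.
Hydraulic gradient: i = |Δh| / L = 3.74 / 1664.4 = 0.00225.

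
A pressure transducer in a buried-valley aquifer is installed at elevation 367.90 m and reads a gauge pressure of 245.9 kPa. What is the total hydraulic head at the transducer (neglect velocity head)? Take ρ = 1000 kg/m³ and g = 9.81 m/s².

ψ = P/(ρg) = 245.9×1000 / (1000 × 9.81) = 25.07 m.
h = z + ψ = 367.90 + 25.07 = 392.97 m.

h ≈ 392.97 m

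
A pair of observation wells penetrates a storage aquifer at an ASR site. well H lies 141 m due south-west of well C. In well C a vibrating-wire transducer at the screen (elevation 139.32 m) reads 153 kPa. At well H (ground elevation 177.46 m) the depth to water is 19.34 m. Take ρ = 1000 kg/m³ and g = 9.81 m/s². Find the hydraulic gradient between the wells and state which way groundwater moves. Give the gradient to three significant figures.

Pressure head at well C: ψ = P/(ρg) = 153×1000 / (1000 × 9.81) = 15.60 m.
Total head at well C: h = z + ψ = 139.32 + 15.60 = 154.92 m.
Total head at well H: h = 177.46 − 19.34 = 158.12 m.
Head difference: h(well C) − h(well H) = 154.92 − 158.12 = -3.20 m.
Hydraulic gradient: i = |Δh| / L = 3.20 / 141 = 0.0227.
Flow is from higher to lower head: from well H toward well C, i.e. toward the north-east.

i ≈ 0.0227; groundwater flows toward the north-east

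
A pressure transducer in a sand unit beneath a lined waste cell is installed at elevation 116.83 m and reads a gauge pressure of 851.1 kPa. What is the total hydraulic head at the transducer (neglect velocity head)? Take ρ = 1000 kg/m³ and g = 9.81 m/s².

ψ = P/(ρg) = 851.1×1000 / (1000 × 9.81) = 86.76 m.
h = z + ψ = 116.83 + 86.76 = 203.59 m.

h ≈ 203.59 m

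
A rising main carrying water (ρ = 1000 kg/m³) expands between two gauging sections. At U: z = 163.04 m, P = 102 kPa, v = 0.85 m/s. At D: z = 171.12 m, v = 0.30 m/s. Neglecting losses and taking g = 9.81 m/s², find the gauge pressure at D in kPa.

Pressure head at U: ψ₁ = P₁/(ρg) = 102×1000 / (1000 × 9.81) = 10.40 m.
Velocity heads: v₁²/2g = 0.85²/19.62 = 0.037 m; v₂²/2g = 0.30²/19.62 = 0.005 m.
Total head H = z₁ + ψ₁ + v₁²/2g = 163.04 + 10.40 + 0.037 = 173.48 m.
ψ₂ = H − z₂ − v₂²/2g = 173.48 − 171.12 − 0.005 = 2.35 m.
P₂ = ρgψ₂ = 1000 × 9.81 × 2.35 ≈ 23.1 kPa.

P₂ ≈ 23.1 kPa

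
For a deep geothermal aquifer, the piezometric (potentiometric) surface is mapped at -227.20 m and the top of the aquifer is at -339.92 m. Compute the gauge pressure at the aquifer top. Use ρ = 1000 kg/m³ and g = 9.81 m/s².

P ≈ 1110 kPa

Pressure head at the aquifer top: ψ = h − z = -227.20 − (-339.92) = 112.72 m.
P = ρgψ = 1000 × 9.81 × 112.72 = 1105783 Pa ≈ 1110 kPa.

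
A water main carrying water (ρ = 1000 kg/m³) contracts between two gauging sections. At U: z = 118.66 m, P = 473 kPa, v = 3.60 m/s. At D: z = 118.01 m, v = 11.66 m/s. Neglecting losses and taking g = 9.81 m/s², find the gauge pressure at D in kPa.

P₂ ≈ 418 kPa

Pressure head at U: ψ₁ = P₁/(ρg) = 473×1000 / (1000 × 9.81) = 48.22 m.
Velocity heads: v₁²/2g = 3.60²/19.62 = 0.661 m; v₂²/2g = 11.66²/19.62 = 6.929 m.
Total head H = z₁ + ψ₁ + v₁²/2g = 118.66 + 48.22 + 0.661 = 167.54 m.
ψ₂ = H − z₂ − v₂²/2g = 167.54 − 118.01 − 6.929 = 42.60 m.
P₂ = ρgψ₂ = 1000 × 9.81 × 42.60 ≈ 418 kPa.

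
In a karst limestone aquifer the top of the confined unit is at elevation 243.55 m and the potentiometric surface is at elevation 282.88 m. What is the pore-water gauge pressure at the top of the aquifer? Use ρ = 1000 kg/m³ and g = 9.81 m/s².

P ≈ 386 kPa

Pressure head at the aquifer top: ψ = h − z = 282.88 − 243.55 = 39.33 m.
P = ρgψ = 1000 × 9.81 × 39.33 = 385827 Pa ≈ 386 kPa.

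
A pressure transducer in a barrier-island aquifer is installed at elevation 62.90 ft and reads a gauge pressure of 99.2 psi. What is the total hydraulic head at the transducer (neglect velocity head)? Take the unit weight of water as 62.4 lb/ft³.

ψ = 144·P/γ = 144 × 99.2 / 62.4 = 228.92 ft.
h = z + ψ = 62.90 + 228.92 = 291.82 ft.

h ≈ 291.82 ft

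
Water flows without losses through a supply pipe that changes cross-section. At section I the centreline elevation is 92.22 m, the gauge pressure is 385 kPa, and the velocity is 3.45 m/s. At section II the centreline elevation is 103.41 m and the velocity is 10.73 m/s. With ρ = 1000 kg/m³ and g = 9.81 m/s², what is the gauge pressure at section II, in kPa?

Pressure head at I: ψ₁ = P₁/(ρg) = 385×1000 / (1000 × 9.81) = 39.25 m.
Velocity heads: v₁²/2g = 3.45²/19.62 = 0.607 m; v₂²/2g = 10.73²/19.62 = 5.868 m.
Total head H = z₁ + ψ₁ + v₁²/2g = 92.22 + 39.25 + 0.607 = 132.08 m.
ψ₂ = H − z₂ − v₂²/2g = 132.08 − 103.41 − 5.868 = 22.80 m.
P₂ = ρgψ₂ = 1000 × 9.81 × 22.80 ≈ 224 kPa.

P₂ ≈ 224 kPa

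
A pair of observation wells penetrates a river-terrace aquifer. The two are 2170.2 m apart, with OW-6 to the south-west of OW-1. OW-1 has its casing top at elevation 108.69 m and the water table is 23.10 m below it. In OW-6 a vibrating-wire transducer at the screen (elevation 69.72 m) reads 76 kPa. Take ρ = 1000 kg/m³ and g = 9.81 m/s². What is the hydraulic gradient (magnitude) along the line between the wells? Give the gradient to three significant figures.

Total head at OW-1: h = 108.69 − 23.10 = 85.59 m.
Pressure head at OW-6: ψ = P/(ρg) = 76×1000 / (1000 × 9.81) = 7.75 m.
Total head at OW-6: h = z + ψ = 69.72 + 7.75 = 77.47 m.
Head difference: h(OW-1) − h(OW-6) = 85.59 − 77.47 = 8.12 m.
Hydraulic gradient: i = |Δh| / L = 8.12 / 2170.2 = 0.00374.

i ≈ 0.00374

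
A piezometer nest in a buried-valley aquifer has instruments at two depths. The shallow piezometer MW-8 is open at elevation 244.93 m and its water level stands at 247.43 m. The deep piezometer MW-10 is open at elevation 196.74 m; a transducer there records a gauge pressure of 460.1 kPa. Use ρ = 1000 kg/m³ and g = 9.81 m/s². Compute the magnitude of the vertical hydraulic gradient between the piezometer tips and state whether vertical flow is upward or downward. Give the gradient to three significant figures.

|i_v| ≈ 0.0786; vertical flow is downward

Total head at MW-8: h = 247.43 m (water level in the standpipe).
Pressure head at MW-10: ψ = P/(ρg) = 460.1×1000 / (1000 × 9.81) = 46.90 m.
Total head at MW-10: h = z + ψ = 196.74 + 46.90 = 243.64 m.
Δh = h(MW-8) − h(MW-10) = 247.43 − 243.64 = 3.79 m.
Vertical separation Δz = 244.93 − 196.74 = 48.19 m.
|i_v| = |Δh| / Δz = 3.79 / 48.19 = 0.0786.
Head is higher in the shallow piezometer, so vertical flow is downward (recharge condition).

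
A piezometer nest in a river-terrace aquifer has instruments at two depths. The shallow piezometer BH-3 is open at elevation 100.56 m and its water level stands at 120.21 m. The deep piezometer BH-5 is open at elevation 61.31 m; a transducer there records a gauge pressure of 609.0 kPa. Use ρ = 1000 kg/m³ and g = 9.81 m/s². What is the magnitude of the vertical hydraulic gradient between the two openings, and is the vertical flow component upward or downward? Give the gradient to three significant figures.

Total head at BH-3: h = 120.21 m (water level in the standpipe).
Pressure head at BH-5: ψ = P/(ρg) = 609.0×1000 / (1000 × 9.81) = 62.08 m.
Total head at BH-5: h = z + ψ = 61.31 + 62.08 = 123.39 m.
Δh = h(BH-3) − h(BH-5) = 120.21 − 123.39 = -3.18 m.
Vertical separation Δz = 100.56 − 61.31 = 39.25 m.
|i_v| = |Δh| / Δz = 3.18 / 39.25 = 0.0810.
Head is higher in the deep piezometer, so vertical flow is upward (discharge condition).

|i_v| ≈ 0.0810; vertical flow is upward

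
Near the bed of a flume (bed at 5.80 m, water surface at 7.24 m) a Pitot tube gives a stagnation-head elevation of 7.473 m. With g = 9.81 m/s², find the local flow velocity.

Near the bed, under hydrostatic conditions, the piezometric head (z + ψ) equals the free-surface elevation, 7.24 m.
Velocity head = total − piezometric = 7.473 − 7.24 = 0.233 m.
v = √(2g·h_v) = √(2 × 9.81 × 0.233) = 2.14 m/s.

v ≈ 2.14 m/s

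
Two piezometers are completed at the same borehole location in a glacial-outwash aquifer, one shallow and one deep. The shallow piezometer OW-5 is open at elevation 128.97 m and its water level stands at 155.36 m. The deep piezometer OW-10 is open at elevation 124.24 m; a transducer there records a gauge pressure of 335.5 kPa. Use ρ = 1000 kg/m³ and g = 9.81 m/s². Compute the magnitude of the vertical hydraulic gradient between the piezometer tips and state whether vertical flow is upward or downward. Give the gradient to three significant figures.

|i_v| ≈ 0.651; vertical flow is upward

Total head at OW-5: h = 155.36 m (water level in the standpipe).
Pressure head at OW-10: ψ = P/(ρg) = 335.5×1000 / (1000 × 9.81) = 34.20 m.
Total head at OW-10: h = z + ψ = 124.24 + 34.20 = 158.44 m.
Δh = h(OW-5) − h(OW-10) = 155.36 − 158.44 = -3.08 m.
Vertical separation Δz = 128.97 − 124.24 = 4.73 m.
|i_v| = |Δh| / Δz = 3.08 / 4.73 = 0.651.
Head is higher in the deep piezometer, so vertical flow is upward (discharge condition).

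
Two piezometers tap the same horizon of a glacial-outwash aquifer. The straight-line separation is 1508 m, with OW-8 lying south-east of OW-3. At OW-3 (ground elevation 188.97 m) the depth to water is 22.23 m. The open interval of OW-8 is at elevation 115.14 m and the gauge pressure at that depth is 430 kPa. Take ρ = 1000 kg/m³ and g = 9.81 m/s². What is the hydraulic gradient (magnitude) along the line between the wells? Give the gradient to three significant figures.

i ≈ 0.00515

Total head at OW-3: h = 188.97 − 22.23 = 166.74 m.
Pressure head at OW-8: ψ = P/(ρg) = 430×1000 / (1000 × 9.81) = 43.83 m.
Total head at OW-8: h = z + ψ = 115.14 + 43.83 = 158.97 m.
Head difference: h(OW-3) − h(OW-8) = 166.74 − 158.97 = 7.77 m.
Hydraulic gradient: i = |Δh| / L = 7.77 / 1508 = 0.00515.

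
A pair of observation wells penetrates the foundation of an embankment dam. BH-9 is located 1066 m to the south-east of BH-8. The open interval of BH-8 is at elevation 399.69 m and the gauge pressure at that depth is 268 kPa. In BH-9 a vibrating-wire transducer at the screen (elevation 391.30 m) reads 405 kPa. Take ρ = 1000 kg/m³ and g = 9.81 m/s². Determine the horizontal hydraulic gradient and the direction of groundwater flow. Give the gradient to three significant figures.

i ≈ 0.00523; groundwater flows toward the north-west

Pressure head at BH-8: ψ = P/(ρg) = 268×1000 / (1000 × 9.81) = 27.32 m.
Total head at BH-8: h = z + ψ = 399.69 + 27.32 = 427.01 m.
Pressure head at BH-9: ψ = P/(ρg) = 405×1000 / (1000 × 9.81) = 41.28 m.
Total head at BH-9: h = z + ψ = 391.30 + 41.28 = 432.58 m.
Head difference: h(BH-8) − h(BH-9) = 427.01 − 432.58 = -5.57 m.
Hydraulic gradient: i = |Δh| / L = 5.57 / 1066 = 0.00523.
Flow is from higher to lower head: from BH-9 toward BH-8, i.e. toward the north-west.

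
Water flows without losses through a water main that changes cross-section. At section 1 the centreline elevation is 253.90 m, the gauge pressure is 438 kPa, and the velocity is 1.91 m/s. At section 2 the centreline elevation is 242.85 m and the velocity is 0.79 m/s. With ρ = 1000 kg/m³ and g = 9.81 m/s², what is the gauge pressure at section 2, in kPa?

P₂ ≈ 548 kPa

Pressure head at 1: ψ₁ = P₁/(ρg) = 438×1000 / (1000 × 9.81) = 44.65 m.
Velocity heads: v₁²/2g = 1.91²/19.62 = 0.186 m; v₂²/2g = 0.79²/19.62 = 0.032 m.
Total head H = z₁ + ψ₁ + v₁²/2g = 253.90 + 44.65 + 0.186 = 298.74 m.
ψ₂ = H − z₂ − v₂²/2g = 298.74 − 242.85 − 0.032 = 55.86 m.
P₂ = ρgψ₂ = 1000 × 9.81 × 55.86 ≈ 548 kPa.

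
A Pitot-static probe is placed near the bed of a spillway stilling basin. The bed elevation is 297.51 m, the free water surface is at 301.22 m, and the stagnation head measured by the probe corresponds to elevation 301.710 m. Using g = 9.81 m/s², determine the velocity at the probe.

Near the bed, under hydrostatic conditions, the piezometric head (z + ψ) equals the free-surface elevation, 301.22 m.
Velocity head = total − piezometric = 301.710 − 301.22 = 0.490 m.
v = √(2g·h_v) = √(2 × 9.81 × 0.490) = 3.10 m/s.

v ≈ 3.10 m/s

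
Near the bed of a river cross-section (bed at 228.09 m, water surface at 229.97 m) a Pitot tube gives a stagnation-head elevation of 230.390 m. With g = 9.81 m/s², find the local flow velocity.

v ≈ 2.87 m/s

Near the bed, under hydrostatic conditions, the piezometric head (z + ψ) equals the free-surface elevation, 229.97 m.
Velocity head = total − piezometric = 230.390 − 229.97 = 0.420 m.
v = √(2g·h_v) = √(2 × 9.81 × 0.420) = 2.87 m/s.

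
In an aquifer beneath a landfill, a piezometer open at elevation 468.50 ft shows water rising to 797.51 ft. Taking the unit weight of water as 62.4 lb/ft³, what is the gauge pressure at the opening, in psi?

Pressure head ψ = h − z = 797.51 − 468.50 = 329.01 ft.
P = γ·ψ / 144 = 62.4 × 329.01 / 144 = 143 psi.

P ≈ 143 psi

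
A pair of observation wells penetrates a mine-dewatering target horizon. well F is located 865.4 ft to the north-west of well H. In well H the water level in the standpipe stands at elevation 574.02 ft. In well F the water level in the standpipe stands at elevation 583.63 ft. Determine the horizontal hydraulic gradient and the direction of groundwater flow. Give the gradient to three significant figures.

i ≈ 0.0111; groundwater flows toward the south-east

Total head at well H: h = 574.02 ft (water level in the piezometer is the total head).
Total head at well F: h = 583.63 ft (water level in the piezometer is the total head).
Head difference: h(well H) − h(well F) = 574.02 − 583.63 = -9.61 ft.
Hydraulic gradient: i = |Δh| / L = 9.61 / 865.4 = 0.0111.
Flow is from higher to lower head: from well F toward well H, i.e. toward the south-east.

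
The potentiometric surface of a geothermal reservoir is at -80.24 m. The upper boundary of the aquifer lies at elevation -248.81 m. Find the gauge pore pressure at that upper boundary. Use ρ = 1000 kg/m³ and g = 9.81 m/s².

Pressure head at the aquifer top: ψ = h − z = -80.24 − (-248.81) = 168.57 m.
P = ρgψ = 1000 × 9.81 × 168.57 = 1653672 Pa ≈ 1650 kPa.

P ≈ 1650 kPa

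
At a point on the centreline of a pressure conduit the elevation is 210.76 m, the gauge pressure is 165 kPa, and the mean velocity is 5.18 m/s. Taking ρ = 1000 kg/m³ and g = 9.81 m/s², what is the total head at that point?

h ≈ 228.95 m

Pressure head ψ = P/(ρg) = 165×1000 / (1000 × 9.81) = 16.82 m.
Velocity head = v²/(2g) = 5.18² / (2 × 9.81) = 1.368 m.
h = z + ψ + v²/(2g) = 210.76 + 16.82 + 1.368 = 228.95 m.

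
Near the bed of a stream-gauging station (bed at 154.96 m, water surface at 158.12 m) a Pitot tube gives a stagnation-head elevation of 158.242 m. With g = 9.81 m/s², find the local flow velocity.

Near the bed, under hydrostatic conditions, the piezometric head (z + ψ) equals the free-surface elevation, 158.12 m.
Velocity head = total − piezometric = 158.242 − 158.12 = 0.122 m.
v = √(2g·h_v) = √(2 × 9.81 × 0.122) = 1.55 m/s.

v ≈ 1.55 m/s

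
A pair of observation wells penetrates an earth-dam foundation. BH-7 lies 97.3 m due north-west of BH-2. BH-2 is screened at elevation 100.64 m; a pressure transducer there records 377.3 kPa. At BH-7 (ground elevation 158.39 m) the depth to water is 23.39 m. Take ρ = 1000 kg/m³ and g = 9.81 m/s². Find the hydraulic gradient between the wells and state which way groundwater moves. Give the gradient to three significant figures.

i ≈ 0.0421; groundwater flows toward the north-west

Pressure head at BH-2: ψ = P/(ρg) = 377.3×1000 / (1000 × 9.81) = 38.46 m.
Total head at BH-2: h = z + ψ = 100.64 + 38.46 = 139.10 m.
Total head at BH-7: h = 158.39 − 23.39 = 135.00 m.
Head difference: h(BH-2) − h(BH-7) = 139.10 − 135.00 = 4.10 m.
Hydraulic gradient: i = |Δh| / L = 4.10 / 97.3 = 0.0421.
Flow is from higher to lower head: from BH-2 toward BH-7, i.e. toward the north-west.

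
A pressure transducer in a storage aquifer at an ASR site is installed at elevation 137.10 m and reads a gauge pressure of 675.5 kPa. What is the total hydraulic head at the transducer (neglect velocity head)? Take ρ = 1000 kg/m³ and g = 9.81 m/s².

h ≈ 205.96 m

ψ = P/(ρg) = 675.5×1000 / (1000 × 9.81) = 68.86 m.
h = z + ψ = 137.10 + 68.86 = 205.96 m.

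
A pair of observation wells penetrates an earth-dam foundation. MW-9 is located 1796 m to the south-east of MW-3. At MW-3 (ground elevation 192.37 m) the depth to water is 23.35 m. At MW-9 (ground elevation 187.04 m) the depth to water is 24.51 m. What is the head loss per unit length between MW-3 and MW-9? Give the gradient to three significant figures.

i ≈ 0.00361 m/m

Total head at MW-3: h = 192.37 − 23.35 = 169.02 m.
Total head at MW-9: h = 187.04 − 24.51 = 162.53 m.
Head difference: h(MW-3) − h(MW-9) = 169.02 − 162.53 = 6.49 m.
Hydraulic gradient: i = |Δh| / L = 6.49 / 1796 = 0.00361.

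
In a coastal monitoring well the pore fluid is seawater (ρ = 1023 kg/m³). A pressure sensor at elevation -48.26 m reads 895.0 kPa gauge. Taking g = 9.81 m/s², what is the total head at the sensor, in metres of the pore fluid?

ψ = P/(ρg) = 895.0×1000 / (1023 × 9.81) = 89.18 m.
h = z + ψ = -48.26 + 89.18 = 40.92 m.

h ≈ 40.92 m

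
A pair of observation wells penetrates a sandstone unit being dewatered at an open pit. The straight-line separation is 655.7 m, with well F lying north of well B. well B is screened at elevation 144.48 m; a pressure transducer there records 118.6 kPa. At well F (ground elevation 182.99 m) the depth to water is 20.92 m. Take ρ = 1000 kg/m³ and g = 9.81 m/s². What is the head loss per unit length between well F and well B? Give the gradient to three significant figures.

Pressure head at well B: ψ = P/(ρg) = 118.6×1000 / (1000 × 9.81) = 12.09 m.
Total head at well B: h = z + ψ = 144.48 + 12.09 = 156.57 m.
Total head at well F: h = 182.99 − 20.92 = 162.07 m.
Head difference: h(well B) − h(well F) = 156.57 − 162.07 = -5.50 m.
Hydraulic gradient: i = |Δh| / L = 5.50 / 655.7 = 0.00839.

i ≈ 0.00839 m/m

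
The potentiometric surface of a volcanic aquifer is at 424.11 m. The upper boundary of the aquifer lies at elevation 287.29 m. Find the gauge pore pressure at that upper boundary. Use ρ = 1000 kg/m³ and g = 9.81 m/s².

P ≈ 1340 kPa

Pressure head at the aquifer top: ψ = h − z = 424.11 − 287.29 = 136.82 m.
P = ρgψ = 1000 × 9.81 × 136.82 = 1342204 Pa ≈ 1340 kPa.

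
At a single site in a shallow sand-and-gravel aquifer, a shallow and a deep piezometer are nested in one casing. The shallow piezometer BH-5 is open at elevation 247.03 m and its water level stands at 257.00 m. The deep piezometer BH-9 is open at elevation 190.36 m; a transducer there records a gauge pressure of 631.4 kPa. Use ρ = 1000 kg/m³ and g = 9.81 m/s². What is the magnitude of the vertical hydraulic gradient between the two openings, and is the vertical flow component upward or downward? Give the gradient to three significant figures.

Total head at BH-5: h = 257.00 m (water level in the standpipe).
Pressure head at BH-9: ψ = P/(ρg) = 631.4×1000 / (1000 × 9.81) = 64.36 m.
Total head at BH-9: h = z + ψ = 190.36 + 64.36 = 254.72 m.
Δh = h(BH-5) − h(BH-9) = 257.00 − 254.72 = 2.28 m.
Vertical separation Δz = 247.03 − 190.36 = 56.67 m.
|i_v| = |Δh| / Δz = 2.28 / 56.67 = 0.0402.
Head is higher in the shallow piezometer, so vertical flow is downward (recharge condition).

|i_v| ≈ 0.0402; vertical flow is downward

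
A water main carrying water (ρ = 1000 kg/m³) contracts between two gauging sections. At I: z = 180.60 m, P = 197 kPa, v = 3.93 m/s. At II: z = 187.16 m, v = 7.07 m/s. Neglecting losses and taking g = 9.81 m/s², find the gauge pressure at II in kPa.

P₂ ≈ 115 kPa

Pressure head at I: ψ₁ = P₁/(ρg) = 197×1000 / (1000 × 9.81) = 20.08 m.
Velocity heads: v₁²/2g = 3.93²/19.62 = 0.787 m; v₂²/2g = 7.07²/19.62 = 2.548 m.
Total head H = z₁ + ψ₁ + v₁²/2g = 180.60 + 20.08 + 0.787 = 201.47 m.
ψ₂ = H − z₂ − v₂²/2g = 201.47 − 187.16 − 2.548 = 11.76 m.
P₂ = ρgψ₂ = 1000 × 9.81 × 11.76 ≈ 115 kPa.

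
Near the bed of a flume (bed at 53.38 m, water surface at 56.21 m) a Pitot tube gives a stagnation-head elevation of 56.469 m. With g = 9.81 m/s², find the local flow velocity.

v ≈ 2.25 m/s

Near the bed, under hydrostatic conditions, the piezometric head (z + ψ) equals the free-surface elevation, 56.21 m.
Velocity head = total − piezometric = 56.469 − 56.21 = 0.259 m.
v = √(2g·h_v) = √(2 × 9.81 × 0.259) = 2.25 m/s.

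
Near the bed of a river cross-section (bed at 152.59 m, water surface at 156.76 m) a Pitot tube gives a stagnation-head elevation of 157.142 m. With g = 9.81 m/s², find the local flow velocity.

Near the bed, under hydrostatic conditions, the piezometric head (z + ψ) equals the free-surface elevation, 156.76 m.
Velocity head = total − piezometric = 157.142 − 156.76 = 0.382 m.
v = √(2g·h_v) = √(2 × 9.81 × 0.382) = 2.74 m/s.

v ≈ 2.74 m/s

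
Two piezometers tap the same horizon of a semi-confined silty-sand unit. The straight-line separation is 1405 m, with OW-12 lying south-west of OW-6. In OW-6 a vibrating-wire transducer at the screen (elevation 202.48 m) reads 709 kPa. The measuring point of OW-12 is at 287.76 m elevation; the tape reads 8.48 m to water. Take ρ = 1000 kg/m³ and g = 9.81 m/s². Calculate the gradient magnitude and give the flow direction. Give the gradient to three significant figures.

Pressure head at OW-6: ψ = P/(ρg) = 709×1000 / (1000 × 9.81) = 72.27 m.
Total head at OW-6: h = z + ψ = 202.48 + 72.27 = 274.75 m.
Total head at OW-12: h = 287.76 − 8.48 = 279.28 m.
Head difference: h(OW-6) − h(OW-12) = 274.75 − 279.28 = -4.53 m.
Hydraulic gradient: i = |Δh| / L = 4.53 / 1405 = 0.00322.
Flow is from higher to lower head: from OW-12 toward OW-6, i.e. toward the north-east.

i ≈ 0.00322; groundwater flows toward the north-east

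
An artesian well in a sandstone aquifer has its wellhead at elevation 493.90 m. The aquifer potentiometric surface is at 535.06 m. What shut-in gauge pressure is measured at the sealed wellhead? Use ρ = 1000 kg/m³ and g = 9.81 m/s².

Head above the cap: Δh = 535.06 − 493.90 = 41.16 m.
P = ρgΔh = 1000 × 9.81 × 41.16 = 403780 Pa ≈ 404 kPa.

P ≈ 404 kPa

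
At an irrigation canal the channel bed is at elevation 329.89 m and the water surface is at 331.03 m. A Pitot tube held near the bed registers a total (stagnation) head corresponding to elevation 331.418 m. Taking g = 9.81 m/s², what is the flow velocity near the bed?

v ≈ 2.76 m/s

Near the bed, under hydrostatic conditions, the piezometric head (z + ψ) equals the free-surface elevation, 331.03 m.
Velocity head = total − piezometric = 331.418 − 331.03 = 0.388 m.
v = √(2g·h_v) = √(2 × 9.81 × 0.388) = 2.76 m/s.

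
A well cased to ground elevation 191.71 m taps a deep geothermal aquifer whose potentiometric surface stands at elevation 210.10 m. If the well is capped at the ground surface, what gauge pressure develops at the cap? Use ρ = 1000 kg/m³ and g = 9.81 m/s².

Head above the cap: Δh = 210.10 − 191.71 = 18.39 m.
P = ρgΔh = 1000 × 9.81 × 18.39 = 180406 Pa ≈ 180 kPa.

P ≈ 180 kPa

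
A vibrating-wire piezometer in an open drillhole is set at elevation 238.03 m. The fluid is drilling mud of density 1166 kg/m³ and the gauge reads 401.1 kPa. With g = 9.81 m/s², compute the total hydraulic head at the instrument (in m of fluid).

h ≈ 273.10 m

ψ = P/(ρg) = 401.1×1000 / (1166 × 9.81) = 35.07 m.
h = z + ψ = 238.03 + 35.07 = 273.10 m.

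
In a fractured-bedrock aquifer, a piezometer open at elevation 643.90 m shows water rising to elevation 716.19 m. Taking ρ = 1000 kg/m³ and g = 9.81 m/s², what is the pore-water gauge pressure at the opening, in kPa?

P ≈ 709 kPa

Pressure head ψ = h − z = 716.19 − 643.90 = 72.29 m.
P = ρgψ = 1000 × 9.81 × 72.29 = 709165 Pa ≈ 709 kPa.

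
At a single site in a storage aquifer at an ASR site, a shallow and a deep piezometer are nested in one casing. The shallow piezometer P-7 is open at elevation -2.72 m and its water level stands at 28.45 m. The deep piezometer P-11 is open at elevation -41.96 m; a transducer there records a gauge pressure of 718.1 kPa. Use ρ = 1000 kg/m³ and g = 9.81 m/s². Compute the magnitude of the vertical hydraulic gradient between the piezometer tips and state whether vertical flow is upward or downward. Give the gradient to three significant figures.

|i_v| ≈ 0.0711; vertical flow is upward

Total head at P-7: h = 28.45 m (water level in the standpipe).
Pressure head at P-11: ψ = P/(ρg) = 718.1×1000 / (1000 × 9.81) = 73.20 m.
Total head at P-11: h = z + ψ = -41.96 + 73.20 = 31.24 m.
Δh = h(P-7) − h(P-11) = 28.45 − 31.24 = -2.79 m.
Vertical separation Δz = -2.72 − (-41.96) = 39.24 m.
|i_v| = |Δh| / Δz = 2.79 / 39.24 = 0.0711.
Head is higher in the deep piezometer, so vertical flow is upward (discharge condition).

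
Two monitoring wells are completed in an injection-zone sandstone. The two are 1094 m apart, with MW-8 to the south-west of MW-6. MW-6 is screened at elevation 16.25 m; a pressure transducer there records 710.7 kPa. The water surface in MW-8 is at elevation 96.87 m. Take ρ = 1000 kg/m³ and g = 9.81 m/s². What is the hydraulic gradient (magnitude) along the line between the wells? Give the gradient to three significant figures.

i ≈ 0.00747

Pressure head at MW-6: ψ = P/(ρg) = 710.7×1000 / (1000 × 9.81) = 72.45 m.
Total head at MW-6: h = z + ψ = 16.25 + 72.45 = 88.70 m.
Total head at MW-8: h = 96.87 m (water level in the piezometer is the total head).
Head difference: h(MW-6) − h(MW-8) = 88.70 − 96.87 = -8.17 m.
Hydraulic gradient: i = |Δh| / L = 8.17 / 1094 = 0.00747.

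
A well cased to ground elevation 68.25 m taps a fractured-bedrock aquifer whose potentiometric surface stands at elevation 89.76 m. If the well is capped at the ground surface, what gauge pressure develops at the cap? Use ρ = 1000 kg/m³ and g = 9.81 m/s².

P ≈ 211 kPa

Head above the cap: Δh = 89.76 − 68.25 = 21.51 m.
P = ρgΔh = 1000 × 9.81 × 21.51 = 211013 Pa ≈ 211 kPa.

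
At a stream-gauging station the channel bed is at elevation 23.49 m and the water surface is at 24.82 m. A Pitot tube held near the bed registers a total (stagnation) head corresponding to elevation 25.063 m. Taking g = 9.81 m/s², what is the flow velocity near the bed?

v ≈ 2.18 m/s

Near the bed, under hydrostatic conditions, the piezometric head (z + ψ) equals the free-surface elevation, 24.82 m.
Velocity head = total − piezometric = 25.063 − 24.82 = 0.243 m.
v = √(2g·h_v) = √(2 × 9.81 × 0.243) = 2.18 m/s.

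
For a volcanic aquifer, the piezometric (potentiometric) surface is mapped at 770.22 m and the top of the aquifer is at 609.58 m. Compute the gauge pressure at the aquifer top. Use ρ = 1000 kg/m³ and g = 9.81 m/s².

Pressure head at the aquifer top: ψ = h − z = 770.22 − 609.58 = 160.64 m.
P = ρgψ = 1000 × 9.81 × 160.64 = 1575878 Pa ≈ 1580 kPa.

P ≈ 1580 kPa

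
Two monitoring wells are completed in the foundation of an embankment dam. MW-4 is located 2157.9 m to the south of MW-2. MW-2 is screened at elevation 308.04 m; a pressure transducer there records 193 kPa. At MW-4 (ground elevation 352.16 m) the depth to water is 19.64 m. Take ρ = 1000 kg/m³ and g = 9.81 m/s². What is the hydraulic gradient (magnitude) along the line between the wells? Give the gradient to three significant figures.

i ≈ 0.00223

Pressure head at MW-2: ψ = P/(ρg) = 193×1000 / (1000 × 9.81) = 19.67 m.
Total head at MW-2: h = z + ψ = 308.04 + 19.67 = 327.71 m.
Total head at MW-4: h = 352.16 − 19.64 = 332.52 m.
Head difference: h(MW-2) − h(MW-4) = 327.71 − 332.52 = -4.81 m.
Hydraulic gradient: i = |Δh| / L = 4.81 / 2157.9 = 0.00223.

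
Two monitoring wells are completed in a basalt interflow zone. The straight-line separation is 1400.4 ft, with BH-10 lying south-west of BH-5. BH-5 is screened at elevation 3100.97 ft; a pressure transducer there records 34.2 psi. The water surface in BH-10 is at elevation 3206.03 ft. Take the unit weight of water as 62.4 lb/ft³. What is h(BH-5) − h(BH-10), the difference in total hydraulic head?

Δh ≈ -26.14 ft

Pressure head at BH-5: ψ = 144·P/γ = 144 × 34.2 / 62.4 = 78.92 ft.
Total head at BH-5: h = z + ψ = 3100.97 + 78.92 = 3179.89 ft.
Total head at BH-10: h = 3206.03 ft (water level in the piezometer is the total head).
Head difference: h(BH-5) − h(BH-10) = 3179.89 − 3206.03 = -26.14 ft.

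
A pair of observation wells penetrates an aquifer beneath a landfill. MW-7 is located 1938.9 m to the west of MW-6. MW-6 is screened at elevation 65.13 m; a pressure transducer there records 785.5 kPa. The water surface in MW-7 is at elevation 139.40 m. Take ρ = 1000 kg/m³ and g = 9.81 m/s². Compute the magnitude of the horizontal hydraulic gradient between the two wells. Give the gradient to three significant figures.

Pressure head at MW-6: ψ = P/(ρg) = 785.5×1000 / (1000 × 9.81) = 80.07 m.
Total head at MW-6: h = z + ψ = 65.13 + 80.07 = 145.20 m.
Total head at MW-7: h = 139.40 m (water level in the piezometer is the total head).
Head difference: h(MW-6) − h(MW-7) = 145.20 − 139.40 = 5.80 m.
Hydraulic gradient: i = |Δh| / L = 5.80 / 1938.9 = 0.00299.

i ≈ 0.00299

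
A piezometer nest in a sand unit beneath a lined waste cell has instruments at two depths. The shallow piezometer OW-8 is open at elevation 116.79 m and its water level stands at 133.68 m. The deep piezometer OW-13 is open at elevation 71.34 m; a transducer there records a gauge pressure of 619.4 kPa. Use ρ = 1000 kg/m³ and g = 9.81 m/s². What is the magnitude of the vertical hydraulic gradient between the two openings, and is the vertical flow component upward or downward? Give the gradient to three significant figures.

|i_v| ≈ 0.0176; vertical flow is upward

Total head at OW-8: h = 133.68 m (water level in the standpipe).
Pressure head at OW-13: ψ = P/(ρg) = 619.4×1000 / (1000 × 9.81) = 63.14 m.
Total head at OW-13: h = z + ψ = 71.34 + 63.14 = 134.48 m.
Δh = h(OW-8) − h(OW-13) = 133.68 − 134.48 = -0.80 m.
Vertical separation Δz = 116.79 − 71.34 = 45.45 m.
|i_v| = |Δh| / Δz = 0.80 / 45.45 = 0.0176.
Head is higher in the deep piezometer, so vertical flow is upward (discharge condition).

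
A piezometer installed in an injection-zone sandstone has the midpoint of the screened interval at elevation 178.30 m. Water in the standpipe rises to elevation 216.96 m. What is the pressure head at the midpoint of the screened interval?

ψ ≈ 38.66 m

Total head h = 216.96 m (the water-surface elevation in the piezometer).
Pressure head ψ = h − z = 216.96 − 178.30 = 38.66 m.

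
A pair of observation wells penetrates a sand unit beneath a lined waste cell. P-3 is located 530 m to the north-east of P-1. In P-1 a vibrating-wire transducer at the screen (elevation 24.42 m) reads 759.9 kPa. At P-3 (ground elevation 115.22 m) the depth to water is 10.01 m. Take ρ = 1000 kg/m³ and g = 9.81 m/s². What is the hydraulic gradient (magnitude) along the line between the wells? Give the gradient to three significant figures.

Pressure head at P-1: ψ = P/(ρg) = 759.9×1000 / (1000 × 9.81) = 77.46 m.
Total head at P-1: h = z + ψ = 24.42 + 77.46 = 101.88 m.
Total head at P-3: h = 115.22 − 10.01 = 105.21 m.
Head difference: h(P-1) − h(P-3) = 101.88 − 105.21 = -3.33 m.
Hydraulic gradient: i = |Δh| / L = 3.33 / 530 = 0.00628.

i ≈ 0.00628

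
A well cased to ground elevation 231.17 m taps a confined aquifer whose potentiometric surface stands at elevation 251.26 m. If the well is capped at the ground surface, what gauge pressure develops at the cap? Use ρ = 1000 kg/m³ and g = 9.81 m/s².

Head above the cap: Δh = 251.26 − 231.17 = 20.09 m.
P = ρgΔh = 1000 × 9.81 × 20.09 = 197083 Pa ≈ 197 kPa.

P ≈ 197 kPa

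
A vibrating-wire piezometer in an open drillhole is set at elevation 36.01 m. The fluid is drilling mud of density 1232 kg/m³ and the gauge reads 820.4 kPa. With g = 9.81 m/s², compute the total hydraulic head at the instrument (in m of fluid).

h ≈ 103.89 m

ψ = P/(ρg) = 820.4×1000 / (1232 × 9.81) = 67.88 m.
h = z + ψ = 36.01 + 67.88 = 103.89 m.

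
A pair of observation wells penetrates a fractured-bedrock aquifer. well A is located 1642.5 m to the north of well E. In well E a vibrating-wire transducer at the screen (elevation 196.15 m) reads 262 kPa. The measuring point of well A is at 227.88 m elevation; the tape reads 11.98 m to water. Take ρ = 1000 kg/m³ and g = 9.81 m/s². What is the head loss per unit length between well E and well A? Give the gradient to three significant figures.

i ≈ 0.00424 m/m

Pressure head at well E: ψ = P/(ρg) = 262×1000 / (1000 × 9.81) = 26.71 m.
Total head at well E: h = z + ψ = 196.15 + 26.71 = 222.86 m.
Total head at well A: h = 227.88 − 11.98 = 215.90 m.
Head difference: h(well E) − h(well A) = 222.86 − 215.90 = 6.96 m.
Hydraulic gradient: i = |Δh| / L = 6.96 / 1642.5 = 0.00424.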